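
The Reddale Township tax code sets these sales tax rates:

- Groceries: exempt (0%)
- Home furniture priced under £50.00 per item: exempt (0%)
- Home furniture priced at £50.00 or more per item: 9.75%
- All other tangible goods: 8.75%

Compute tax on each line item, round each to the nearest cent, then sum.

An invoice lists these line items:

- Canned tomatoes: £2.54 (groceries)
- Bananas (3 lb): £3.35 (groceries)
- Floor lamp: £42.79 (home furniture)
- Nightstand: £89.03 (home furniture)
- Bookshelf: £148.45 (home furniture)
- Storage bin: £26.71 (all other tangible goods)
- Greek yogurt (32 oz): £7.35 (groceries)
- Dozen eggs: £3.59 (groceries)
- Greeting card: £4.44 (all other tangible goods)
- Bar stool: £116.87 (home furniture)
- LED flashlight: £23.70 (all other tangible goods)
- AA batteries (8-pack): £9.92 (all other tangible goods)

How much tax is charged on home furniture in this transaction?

£34.54

Floor lamp £42.79: home furniture, under £50.00 → 0% → £0.00
Nightstand £89.03: home furniture, £50.00 or more → 9.75% → £8.68
Bookshelf £148.45: home furniture, £50.00 or more → 9.75% → £14.47
Bar stool £116.87: home furniture, £50.00 or more → 9.75% → £11.39
Tax on home furniture = £0.00 + £8.68 + £14.47 + £11.39 = £34.54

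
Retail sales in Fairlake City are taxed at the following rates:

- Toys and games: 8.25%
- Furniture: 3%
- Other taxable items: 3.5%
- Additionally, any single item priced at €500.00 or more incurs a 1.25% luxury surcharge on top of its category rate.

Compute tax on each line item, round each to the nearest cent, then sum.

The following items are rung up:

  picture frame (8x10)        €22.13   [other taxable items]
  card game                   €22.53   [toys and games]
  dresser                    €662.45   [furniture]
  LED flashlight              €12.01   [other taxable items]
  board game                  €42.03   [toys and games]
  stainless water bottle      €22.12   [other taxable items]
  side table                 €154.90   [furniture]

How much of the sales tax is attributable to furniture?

Dresser €662.45: furniture → 3% + 1.25% surcharge = 4.25% → €28.15
Side table €154.90: furniture → 3% → €4.65
Tax on furniture = €28.15 + €4.65 = €32.80

€32.80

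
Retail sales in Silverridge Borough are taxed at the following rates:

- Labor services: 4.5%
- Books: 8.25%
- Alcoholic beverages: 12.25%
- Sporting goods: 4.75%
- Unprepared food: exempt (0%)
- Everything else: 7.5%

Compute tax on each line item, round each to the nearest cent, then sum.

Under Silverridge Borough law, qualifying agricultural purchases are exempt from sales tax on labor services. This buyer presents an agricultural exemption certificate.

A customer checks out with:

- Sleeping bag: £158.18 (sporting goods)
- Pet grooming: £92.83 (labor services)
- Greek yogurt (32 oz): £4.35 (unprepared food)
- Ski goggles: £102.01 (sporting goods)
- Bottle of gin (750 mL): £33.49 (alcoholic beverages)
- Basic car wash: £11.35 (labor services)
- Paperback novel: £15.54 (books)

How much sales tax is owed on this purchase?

£17.74

Sleeping bag £158.18: sporting goods → 4.75% → £7.51
Pet grooming £92.83: labor services, buyer-exempt → 0% → £0.00
Greek yogurt (32 oz) £4.35: unprepared food → 0% → £0.00
Ski goggles £102.01: sporting goods → 4.75% → £4.85
Bottle of gin (750 mL) £33.49: alcoholic beverages → 12.25% → £4.10
Basic car wash £11.35: labor services, buyer-exempt → 0% → £0.00
Paperback novel £15.54: books → 8.25% → £1.28
Total tax = £7.51 + £4.85 + £4.10 + £1.28 = £17.74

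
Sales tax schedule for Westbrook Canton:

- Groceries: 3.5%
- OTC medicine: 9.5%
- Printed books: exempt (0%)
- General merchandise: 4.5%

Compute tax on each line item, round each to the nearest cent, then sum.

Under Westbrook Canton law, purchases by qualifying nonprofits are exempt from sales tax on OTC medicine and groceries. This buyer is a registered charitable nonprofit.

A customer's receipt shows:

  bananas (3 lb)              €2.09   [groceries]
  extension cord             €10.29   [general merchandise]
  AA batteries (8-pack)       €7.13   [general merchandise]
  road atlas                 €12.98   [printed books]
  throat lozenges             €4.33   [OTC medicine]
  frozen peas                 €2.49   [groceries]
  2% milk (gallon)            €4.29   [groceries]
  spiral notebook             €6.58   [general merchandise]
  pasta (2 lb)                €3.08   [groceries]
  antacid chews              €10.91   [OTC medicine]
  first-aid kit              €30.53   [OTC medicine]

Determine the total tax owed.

€1.08

Bananas (3 lb) €2.09: groceries, buyer-exempt → 0% → €0.00
Extension cord €10.29: general merchandise → 4.5% → €0.46
AA batteries (8-pack) €7.13: general merchandise → 4.5% → €0.32
Road atlas €12.98: printed books → 0% → €0.00
Throat lozenges €4.33: OTC medicine, buyer-exempt → 0% → €0.00
Frozen peas €2.49: groceries, buyer-exempt → 0% → €0.00
2% milk (gallon) €4.29: groceries, buyer-exempt → 0% → €0.00
Spiral notebook €6.58: general merchandise → 4.5% → €0.30
Pasta (2 lb) €3.08: groceries, buyer-exempt → 0% → €0.00
Antacid chews €10.91: OTC medicine, buyer-exempt → 0% → €0.00
First-aid kit €30.53: OTC medicine, buyer-exempt → 0% → €0.00
Total tax = €0.46 + €0.32 + €0.30 = €1.08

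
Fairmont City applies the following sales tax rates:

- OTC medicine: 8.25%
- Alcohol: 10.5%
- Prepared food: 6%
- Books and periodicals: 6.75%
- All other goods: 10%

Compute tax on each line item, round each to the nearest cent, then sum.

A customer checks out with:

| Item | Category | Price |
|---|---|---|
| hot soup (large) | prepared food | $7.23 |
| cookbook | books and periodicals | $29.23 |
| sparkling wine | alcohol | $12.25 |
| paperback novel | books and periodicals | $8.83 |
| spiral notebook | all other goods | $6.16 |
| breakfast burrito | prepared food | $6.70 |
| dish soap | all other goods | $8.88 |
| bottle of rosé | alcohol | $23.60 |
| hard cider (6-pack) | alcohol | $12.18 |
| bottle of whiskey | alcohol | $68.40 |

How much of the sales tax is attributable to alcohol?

Sparkling wine $12.25: alcohol → 10.5% → $1.29
Bottle of rosé $23.60: alcohol → 10.5% → $2.48
Hard cider (6-pack) $12.18: alcohol → 10.5% → $1.28
Bottle of whiskey $68.40: alcohol → 10.5% → $7.18
Tax on alcohol = $1.29 + $2.48 + $1.28 + $7.18 = $12.23

$12.23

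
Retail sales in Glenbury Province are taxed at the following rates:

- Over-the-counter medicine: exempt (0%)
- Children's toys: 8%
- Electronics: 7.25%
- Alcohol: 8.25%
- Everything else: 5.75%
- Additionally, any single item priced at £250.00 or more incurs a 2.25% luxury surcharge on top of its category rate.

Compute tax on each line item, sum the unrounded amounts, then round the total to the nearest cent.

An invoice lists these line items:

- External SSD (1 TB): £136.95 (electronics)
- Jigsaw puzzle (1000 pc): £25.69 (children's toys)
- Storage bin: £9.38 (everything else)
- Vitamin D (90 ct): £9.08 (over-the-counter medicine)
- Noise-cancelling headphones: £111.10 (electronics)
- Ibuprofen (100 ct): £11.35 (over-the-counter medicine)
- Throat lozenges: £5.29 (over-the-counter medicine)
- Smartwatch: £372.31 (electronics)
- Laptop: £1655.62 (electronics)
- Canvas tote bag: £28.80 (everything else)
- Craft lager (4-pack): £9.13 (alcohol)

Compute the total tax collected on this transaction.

£215.64

External SSD (1 TB) £136.95: electronics → 7.25% → £9.928875
Jigsaw puzzle (1000 pc) £25.69: children's toys → 8% → £2.0552
Storage bin £9.38: everything else → 5.75% → £0.53935
Vitamin D (90 ct) £9.08: over-the-counter medicine → 0% → £0.00
Noise-cancelling headphones £111.10: electronics → 7.25% → £8.05475
Ibuprofen (100 ct) £11.35: over-the-counter medicine → 0% → £0.00
Throat lozenges £5.29: over-the-counter medicine → 0% → £0.00
Smartwatch £372.31: electronics → 7.25% + 2.25% surcharge = 9.5% → £35.36945
Laptop £1655.62: electronics → 7.25% + 2.25% surcharge = 9.5% → £157.2839
Canvas tote bag £28.80: everything else → 5.75% → £1.656
Craft lager (4-pack) £9.13: alcohol → 8.25% → £0.753225
Unrounded tax sum = £215.64075 → £215.64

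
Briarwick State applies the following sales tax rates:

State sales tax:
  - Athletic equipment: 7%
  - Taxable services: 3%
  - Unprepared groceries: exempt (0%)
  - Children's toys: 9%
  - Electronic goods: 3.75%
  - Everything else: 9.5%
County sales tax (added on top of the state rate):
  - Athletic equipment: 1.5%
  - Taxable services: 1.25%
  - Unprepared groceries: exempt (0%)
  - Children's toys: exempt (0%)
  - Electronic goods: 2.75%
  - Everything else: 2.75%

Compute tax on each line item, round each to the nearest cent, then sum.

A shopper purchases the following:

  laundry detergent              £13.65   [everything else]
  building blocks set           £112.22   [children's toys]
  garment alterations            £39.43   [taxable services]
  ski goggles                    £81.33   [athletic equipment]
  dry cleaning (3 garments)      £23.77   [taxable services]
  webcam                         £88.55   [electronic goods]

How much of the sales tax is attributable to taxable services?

£2.69

Garment alterations £39.43: taxable services → 3% + 1.25% county = 4.25% → £1.68
Dry cleaning (3 garments) £23.77: taxable services → 3% + 1.25% county = 4.25% → £1.01
Tax on taxable services = £1.68 + £1.01 = £2.69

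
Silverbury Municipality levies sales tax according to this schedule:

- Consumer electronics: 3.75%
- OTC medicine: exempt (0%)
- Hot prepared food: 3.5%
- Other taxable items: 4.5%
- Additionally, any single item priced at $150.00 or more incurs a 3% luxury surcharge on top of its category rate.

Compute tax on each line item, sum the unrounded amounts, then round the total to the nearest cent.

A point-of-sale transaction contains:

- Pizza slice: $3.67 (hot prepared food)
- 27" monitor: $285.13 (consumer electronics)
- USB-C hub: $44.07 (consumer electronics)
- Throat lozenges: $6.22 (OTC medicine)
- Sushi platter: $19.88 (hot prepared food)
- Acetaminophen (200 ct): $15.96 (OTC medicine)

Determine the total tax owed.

Pizza slice $3.67: hot prepared food → 3.5% → $0.12845
27" monitor $285.13: consumer electronics → 3.75% + 3% surcharge = 6.75% → $19.246275
USB-C hub $44.07: consumer electronics → 3.75% → $1.652625
Throat lozenges $6.22: OTC medicine → 0% → $0.00
Sushi platter $19.88: hot prepared food → 3.5% → $0.6958
Acetaminophen (200 ct) $15.96: OTC medicine → 0% → $0.00
Unrounded tax sum = $21.72315 → $21.72

$21.72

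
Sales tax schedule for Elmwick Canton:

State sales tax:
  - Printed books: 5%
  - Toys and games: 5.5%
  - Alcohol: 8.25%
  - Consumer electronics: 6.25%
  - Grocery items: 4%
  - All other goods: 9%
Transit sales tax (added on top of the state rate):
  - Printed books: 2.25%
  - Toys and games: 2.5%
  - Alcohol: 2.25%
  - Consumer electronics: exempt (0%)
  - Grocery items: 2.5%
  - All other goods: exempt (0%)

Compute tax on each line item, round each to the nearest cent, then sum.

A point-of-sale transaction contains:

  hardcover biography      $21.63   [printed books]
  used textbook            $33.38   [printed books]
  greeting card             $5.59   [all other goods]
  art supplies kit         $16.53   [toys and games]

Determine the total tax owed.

$5.81

Hardcover biography $21.63: printed books → 5% + 2.25% transit = 7.25% → $1.57
Used textbook $33.38: printed books → 5% + 2.25% transit = 7.25% → $2.42
Greeting card $5.59: all other goods → 9% + 0% transit = 9% → $0.50
Art supplies kit $16.53: toys and games → 5.5% + 2.5% transit = 8% → $1.32
Total tax = $1.57 + $2.42 + $0.50 + $1.32 = $5.81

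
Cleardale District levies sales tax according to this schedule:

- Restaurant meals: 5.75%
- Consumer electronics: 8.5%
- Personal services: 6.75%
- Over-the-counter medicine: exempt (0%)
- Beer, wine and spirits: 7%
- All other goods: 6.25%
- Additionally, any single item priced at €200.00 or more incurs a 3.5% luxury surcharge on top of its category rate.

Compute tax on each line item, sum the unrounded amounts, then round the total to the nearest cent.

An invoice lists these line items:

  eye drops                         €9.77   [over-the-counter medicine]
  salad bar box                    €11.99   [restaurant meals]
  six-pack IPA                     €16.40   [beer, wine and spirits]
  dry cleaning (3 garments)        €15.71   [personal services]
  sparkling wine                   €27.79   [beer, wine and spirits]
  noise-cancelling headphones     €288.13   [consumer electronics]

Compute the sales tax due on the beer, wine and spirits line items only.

€3.09

Six-pack IPA €16.40: beer, wine and spirits → 7% → €1.148
Sparkling wine €27.79: beer, wine and spirits → 7% → €1.9453
Tax on beer, wine and spirits: unrounded sum = €3.0933 → €3.09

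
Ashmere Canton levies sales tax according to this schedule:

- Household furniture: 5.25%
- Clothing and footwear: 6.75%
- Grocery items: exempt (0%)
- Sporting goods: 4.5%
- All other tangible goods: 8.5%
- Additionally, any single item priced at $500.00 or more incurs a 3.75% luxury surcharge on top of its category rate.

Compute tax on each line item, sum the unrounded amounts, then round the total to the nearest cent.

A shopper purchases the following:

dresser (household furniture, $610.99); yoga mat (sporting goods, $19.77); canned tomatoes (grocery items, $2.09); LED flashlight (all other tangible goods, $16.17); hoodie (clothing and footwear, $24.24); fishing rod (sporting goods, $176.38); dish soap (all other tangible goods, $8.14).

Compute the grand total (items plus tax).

$925.30

Dresser $610.99: household furniture → 5.25% + 3.75% surcharge = 9% → $54.9891
Yoga mat $19.77: sporting goods → 4.5% → $0.88965
Canned tomatoes $2.09: grocery items → 0% → $0.00
LED flashlight $16.17: all other tangible goods → 8.5% → $1.37445
Hoodie $24.24: clothing and footwear → 6.75% → $1.6362
Fishing rod $176.38: sporting goods → 4.5% → $7.9371
Dish soap $8.14: all other tangible goods → 8.5% → $0.6919
Subtotal = $857.78; unrounded tax = $67.5184 → $67.52; total due = $925.30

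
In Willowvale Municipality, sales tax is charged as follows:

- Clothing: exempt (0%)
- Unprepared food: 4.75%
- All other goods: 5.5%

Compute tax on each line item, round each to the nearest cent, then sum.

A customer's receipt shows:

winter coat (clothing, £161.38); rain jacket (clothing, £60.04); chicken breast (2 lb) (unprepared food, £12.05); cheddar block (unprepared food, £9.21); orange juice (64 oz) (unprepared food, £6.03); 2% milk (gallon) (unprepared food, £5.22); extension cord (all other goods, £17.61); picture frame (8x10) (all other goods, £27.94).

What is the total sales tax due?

Winter coat £161.38: clothing → 0% → £0.00
Rain jacket £60.04: clothing → 0% → £0.00
Chicken breast (2 lb) £12.05: unprepared food → 4.75% → £0.57
Cheddar block £9.21: unprepared food → 4.75% → £0.44
Orange juice (64 oz) £6.03: unprepared food → 4.75% → £0.29
2% milk (gallon) £5.22: unprepared food → 4.75% → £0.25
Extension cord £17.61: all other goods → 5.5% → £0.97
Picture frame (8x10) £27.94: all other goods → 5.5% → £1.54
Total tax = £0.57 + £0.44 + £0.29 + £0.25 + £0.97 + £1.54 = £4.06

£4.06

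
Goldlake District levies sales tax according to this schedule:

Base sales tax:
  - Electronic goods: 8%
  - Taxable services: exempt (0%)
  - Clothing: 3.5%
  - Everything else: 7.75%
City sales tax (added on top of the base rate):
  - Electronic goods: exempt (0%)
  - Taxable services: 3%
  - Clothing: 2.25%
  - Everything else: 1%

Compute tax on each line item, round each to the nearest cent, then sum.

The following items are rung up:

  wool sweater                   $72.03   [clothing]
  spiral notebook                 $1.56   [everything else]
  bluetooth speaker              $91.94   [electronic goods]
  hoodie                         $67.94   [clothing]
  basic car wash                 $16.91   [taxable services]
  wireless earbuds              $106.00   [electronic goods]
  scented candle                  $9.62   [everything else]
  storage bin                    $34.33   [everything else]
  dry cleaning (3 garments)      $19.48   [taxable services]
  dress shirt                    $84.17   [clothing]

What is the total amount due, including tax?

$537.78

Wool sweater $72.03: clothing → 3.5% + 2.25% city = 5.75% → $4.14
Spiral notebook $1.56: everything else → 7.75% + 1% city = 8.75% → $0.14
Bluetooth speaker $91.94: electronic goods → 8% + 0% city = 8% → $7.36
Hoodie $67.94: clothing → 3.5% + 2.25% city = 5.75% → $3.91
Basic car wash $16.91: taxable services → 0% + 3% city = 3% → $0.51
Wireless earbuds $106.00: electronic goods → 8% + 0% city = 8% → $8.48
Scented candle $9.62: everything else → 7.75% + 1% city = 8.75% → $0.84
Storage bin $34.33: everything else → 7.75% + 1% city = 8.75% → $3.00
Dry cleaning (3 garments) $19.48: taxable services → 0% + 3% city = 3% → $0.58
Dress shirt $84.17: clothing → 3.5% + 2.25% city = 5.75% → $4.84
Subtotal = $503.98; tax = $33.80; total due = $537.78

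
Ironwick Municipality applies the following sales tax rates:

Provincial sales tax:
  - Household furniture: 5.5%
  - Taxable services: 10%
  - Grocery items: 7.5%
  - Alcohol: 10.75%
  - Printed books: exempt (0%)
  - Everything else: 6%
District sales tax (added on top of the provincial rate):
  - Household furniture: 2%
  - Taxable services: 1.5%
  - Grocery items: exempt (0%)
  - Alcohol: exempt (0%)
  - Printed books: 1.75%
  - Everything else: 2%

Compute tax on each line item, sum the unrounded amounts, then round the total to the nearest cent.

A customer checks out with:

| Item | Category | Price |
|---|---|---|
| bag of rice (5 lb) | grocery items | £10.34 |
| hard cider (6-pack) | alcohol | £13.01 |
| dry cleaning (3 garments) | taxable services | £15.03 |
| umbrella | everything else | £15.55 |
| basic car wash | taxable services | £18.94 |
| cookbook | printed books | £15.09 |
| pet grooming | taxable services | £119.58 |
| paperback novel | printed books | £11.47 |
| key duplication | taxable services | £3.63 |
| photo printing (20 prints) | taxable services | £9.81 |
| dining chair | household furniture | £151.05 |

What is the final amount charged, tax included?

Bag of rice (5 lb) £10.34: grocery items → 7.5% + 0% district = 7.5% → £0.7755
Hard cider (6-pack) £13.01: alcohol → 10.75% + 0% district = 10.75% → £1.398575
Dry cleaning (3 garments) £15.03: taxable services → 10% + 1.5% district = 11.5% → £1.72845
Umbrella £15.55: everything else → 6% + 2% district = 8% → £1.244
Basic car wash £18.94: taxable services → 10% + 1.5% district = 11.5% → £2.1781
Cookbook £15.09: printed books → 0% + 1.75% district = 1.75% → £0.264075
Pet grooming £119.58: taxable services → 10% + 1.5% district = 11.5% → £13.7517
Paperback novel £11.47: printed books → 0% + 1.75% district = 1.75% → £0.200725
Key duplication £3.63: taxable services → 10% + 1.5% district = 11.5% → £0.41745
Photo printing (20 prints) £9.81: taxable services → 10% + 1.5% district = 11.5% → £1.12815
Dining chair £151.05: household furniture → 5.5% + 2% district = 7.5% → £11.32875
Subtotal = £383.50; unrounded tax = £34.415475 → £34.42; total due = £417.92

£417.92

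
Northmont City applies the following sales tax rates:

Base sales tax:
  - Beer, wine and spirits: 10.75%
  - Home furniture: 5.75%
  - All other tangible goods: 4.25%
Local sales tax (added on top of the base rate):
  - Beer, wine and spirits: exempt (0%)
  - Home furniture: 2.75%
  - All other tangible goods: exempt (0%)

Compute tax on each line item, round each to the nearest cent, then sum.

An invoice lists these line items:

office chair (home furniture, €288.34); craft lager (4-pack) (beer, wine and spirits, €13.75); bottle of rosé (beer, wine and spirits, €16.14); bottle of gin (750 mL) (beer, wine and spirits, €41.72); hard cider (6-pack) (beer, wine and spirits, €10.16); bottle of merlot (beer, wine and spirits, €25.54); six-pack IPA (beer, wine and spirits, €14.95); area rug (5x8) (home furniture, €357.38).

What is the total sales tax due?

Office chair €288.34: home furniture → 5.75% + 2.75% local = 8.5% → €24.51
Craft lager (4-pack) €13.75: beer, wine and spirits → 10.75% + 0% local = 10.75% → €1.48
Bottle of rosé €16.14: beer, wine and spirits → 10.75% + 0% local = 10.75% → €1.74
Bottle of gin (750 mL) €41.72: beer, wine and spirits → 10.75% + 0% local = 10.75% → €4.48
Hard cider (6-pack) €10.16: beer, wine and spirits → 10.75% + 0% local = 10.75% → €1.09
Bottle of merlot €25.54: beer, wine and spirits → 10.75% + 0% local = 10.75% → €2.75
Six-pack IPA €14.95: beer, wine and spirits → 10.75% + 0% local = 10.75% → €1.61
Area rug (5x8) €357.38: home furniture → 5.75% + 2.75% local = 8.5% → €30.38
Total tax = €24.51 + €1.48 + €1.74 + €4.48 + €1.09 + €2.75 + €1.61 + €30.38 = €68.04

€68.04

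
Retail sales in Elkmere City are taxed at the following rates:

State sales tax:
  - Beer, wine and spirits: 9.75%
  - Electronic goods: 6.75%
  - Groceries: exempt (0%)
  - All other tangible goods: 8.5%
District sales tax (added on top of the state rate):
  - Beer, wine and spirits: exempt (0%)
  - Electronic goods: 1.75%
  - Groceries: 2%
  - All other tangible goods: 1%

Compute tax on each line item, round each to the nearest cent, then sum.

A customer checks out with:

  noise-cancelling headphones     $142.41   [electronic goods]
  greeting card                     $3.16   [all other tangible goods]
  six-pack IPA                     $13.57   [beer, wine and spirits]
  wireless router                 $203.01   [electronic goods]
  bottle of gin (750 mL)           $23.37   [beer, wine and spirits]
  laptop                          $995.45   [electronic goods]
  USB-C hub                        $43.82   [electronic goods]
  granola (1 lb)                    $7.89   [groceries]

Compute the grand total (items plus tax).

Noise-cancelling headphones $142.41: electronic goods → 6.75% + 1.75% district = 8.5% → $12.10
Greeting card $3.16: all other tangible goods → 8.5% + 1% district = 9.5% → $0.30
Six-pack IPA $13.57: beer, wine and spirits → 9.75% + 0% district = 9.75% → $1.32
Wireless router $203.01: electronic goods → 6.75% + 1.75% district = 8.5% → $17.26
Bottle of gin (750 mL) $23.37: beer, wine and spirits → 9.75% + 0% district = 9.75% → $2.28
Laptop $995.45: electronic goods → 6.75% + 1.75% district = 8.5% → $84.61
USB-C hub $43.82: electronic goods → 6.75% + 1.75% district = 8.5% → $3.72
Granola (1 lb) $7.89: groceries → 0% + 2% district = 2% → $0.16
Subtotal = $1432.68; tax = $121.75; total due = $1554.43

$1554.43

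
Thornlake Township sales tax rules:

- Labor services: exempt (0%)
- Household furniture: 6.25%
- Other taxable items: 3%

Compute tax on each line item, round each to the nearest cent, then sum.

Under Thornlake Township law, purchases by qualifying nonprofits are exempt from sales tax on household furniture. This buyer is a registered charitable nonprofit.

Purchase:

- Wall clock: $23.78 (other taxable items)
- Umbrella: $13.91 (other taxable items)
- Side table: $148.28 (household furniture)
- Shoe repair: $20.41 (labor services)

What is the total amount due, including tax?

Wall clock $23.78: other taxable items → 3% → $0.71
Umbrella $13.91: other taxable items → 3% → $0.42
Side table $148.28: household furniture, buyer-exempt → 0% → $0.00
Shoe repair $20.41: labor services → 0% → $0.00
Subtotal = $206.38; tax = $1.13; total due = $207.51

$207.51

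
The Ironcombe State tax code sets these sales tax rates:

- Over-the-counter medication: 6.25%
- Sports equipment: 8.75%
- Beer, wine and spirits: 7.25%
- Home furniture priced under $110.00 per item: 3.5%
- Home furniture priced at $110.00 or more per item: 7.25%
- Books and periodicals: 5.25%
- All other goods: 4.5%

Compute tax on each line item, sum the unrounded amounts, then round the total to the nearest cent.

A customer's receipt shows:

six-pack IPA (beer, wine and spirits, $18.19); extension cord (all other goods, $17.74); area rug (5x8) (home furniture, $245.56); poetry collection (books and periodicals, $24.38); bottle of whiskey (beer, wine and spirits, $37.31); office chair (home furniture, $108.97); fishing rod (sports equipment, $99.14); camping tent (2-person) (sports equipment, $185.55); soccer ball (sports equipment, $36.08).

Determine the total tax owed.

$55.79

Six-pack IPA $18.19: beer, wine and spirits → 7.25% → $1.318775
Extension cord $17.74: all other goods → 4.5% → $0.7983
Area rug (5x8) $245.56: home furniture, $110.00 or more → 7.25% → $17.8031
Poetry collection $24.38: books and periodicals → 5.25% → $1.27995
Bottle of whiskey $37.31: beer, wine and spirits → 7.25% → $2.704975
Office chair $108.97: home furniture, under $110.00 → 3.5% → $3.81395
Fishing rod $99.14: sports equipment → 8.75% → $8.67475
Camping tent (2-person) $185.55: sports equipment → 8.75% → $16.235625
Soccer ball $36.08: sports equipment → 8.75% → $3.157
Unrounded tax sum = $55.786425 → $55.79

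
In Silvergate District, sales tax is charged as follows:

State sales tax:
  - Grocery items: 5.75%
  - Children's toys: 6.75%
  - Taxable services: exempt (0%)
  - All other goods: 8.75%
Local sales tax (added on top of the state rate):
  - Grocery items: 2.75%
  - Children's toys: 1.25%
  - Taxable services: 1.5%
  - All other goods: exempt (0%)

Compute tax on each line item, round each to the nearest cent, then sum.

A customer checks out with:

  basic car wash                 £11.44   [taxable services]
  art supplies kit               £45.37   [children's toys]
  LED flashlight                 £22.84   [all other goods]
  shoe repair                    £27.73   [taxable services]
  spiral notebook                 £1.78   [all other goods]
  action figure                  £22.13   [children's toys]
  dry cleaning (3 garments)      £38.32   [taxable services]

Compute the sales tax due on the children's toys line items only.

Art supplies kit £45.37: children's toys → 6.75% + 1.25% local = 8% → £3.63
Action figure £22.13: children's toys → 6.75% + 1.25% local = 8% → £1.77
Tax on children's toys = £3.63 + £1.77 = £5.40

£5.40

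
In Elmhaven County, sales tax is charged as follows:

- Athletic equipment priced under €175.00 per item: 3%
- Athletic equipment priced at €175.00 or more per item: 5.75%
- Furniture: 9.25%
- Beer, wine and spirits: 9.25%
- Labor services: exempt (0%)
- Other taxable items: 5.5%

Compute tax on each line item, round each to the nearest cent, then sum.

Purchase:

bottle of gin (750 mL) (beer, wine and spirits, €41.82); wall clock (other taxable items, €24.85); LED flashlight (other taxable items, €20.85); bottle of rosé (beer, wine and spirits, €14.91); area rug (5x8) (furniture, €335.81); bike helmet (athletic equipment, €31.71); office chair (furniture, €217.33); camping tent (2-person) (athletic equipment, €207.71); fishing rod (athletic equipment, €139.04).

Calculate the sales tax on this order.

Bottle of gin (750 mL) €41.82: beer, wine and spirits → 9.25% → €3.87
Wall clock €24.85: other taxable items → 5.5% → €1.37
LED flashlight €20.85: other taxable items → 5.5% → €1.15
Bottle of rosé €14.91: beer, wine and spirits → 9.25% → €1.38
Area rug (5x8) €335.81: furniture → 9.25% → €31.06
Bike helmet €31.71: athletic equipment, under €175.00 → 3% → €0.95
Office chair €217.33: furniture → 9.25% → €20.10
Camping tent (2-person) €207.71: athletic equipment, €175.00 or more → 5.75% → €11.94
Fishing rod €139.04: athletic equipment, under €175.00 → 3% → €4.17
Total tax = €3.87 + €1.37 + €1.15 + €1.38 + €31.06 + €0.95 + €20.10 + €11.94 + €4.17 = €75.99

€75.99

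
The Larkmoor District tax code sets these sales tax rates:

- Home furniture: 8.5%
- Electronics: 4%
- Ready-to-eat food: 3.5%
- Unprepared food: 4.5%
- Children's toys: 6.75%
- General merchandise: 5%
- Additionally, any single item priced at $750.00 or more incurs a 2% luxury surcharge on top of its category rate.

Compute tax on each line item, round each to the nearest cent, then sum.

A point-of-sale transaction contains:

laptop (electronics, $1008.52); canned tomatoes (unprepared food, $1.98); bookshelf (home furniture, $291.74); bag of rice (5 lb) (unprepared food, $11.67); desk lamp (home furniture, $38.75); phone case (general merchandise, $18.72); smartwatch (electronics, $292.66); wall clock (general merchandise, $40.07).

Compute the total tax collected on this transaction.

$103.87

Laptop $1008.52: electronics → 4% + 2% surcharge = 6% → $60.51
Canned tomatoes $1.98: unprepared food → 4.5% → $0.09
Bookshelf $291.74: home furniture → 8.5% → $24.80
Bag of rice (5 lb) $11.67: unprepared food → 4.5% → $0.53
Desk lamp $38.75: home furniture → 8.5% → $3.29
Phone case $18.72: general merchandise → 5% → $0.94
Smartwatch $292.66: electronics → 4% → $11.71
Wall clock $40.07: general merchandise → 5% → $2.00
Total tax = $60.51 + $0.09 + $24.80 + $0.53 + $3.29 + $0.94 + $11.71 + $2.00 = $103.87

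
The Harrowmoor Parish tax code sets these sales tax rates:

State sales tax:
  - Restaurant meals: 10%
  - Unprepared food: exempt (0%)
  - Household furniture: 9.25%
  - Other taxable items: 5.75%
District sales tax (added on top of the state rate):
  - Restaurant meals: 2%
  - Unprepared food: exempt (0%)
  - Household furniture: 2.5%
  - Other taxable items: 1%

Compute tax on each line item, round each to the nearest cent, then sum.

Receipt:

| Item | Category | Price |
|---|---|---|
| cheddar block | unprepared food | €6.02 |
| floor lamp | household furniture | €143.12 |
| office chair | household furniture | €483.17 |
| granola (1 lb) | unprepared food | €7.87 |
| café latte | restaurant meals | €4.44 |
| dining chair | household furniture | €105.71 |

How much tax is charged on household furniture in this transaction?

Floor lamp €143.12: household furniture → 9.25% + 2.5% district = 11.75% → €16.82
Office chair €483.17: household furniture → 9.25% + 2.5% district = 11.75% → €56.77
Dining chair €105.71: household furniture → 9.25% + 2.5% district = 11.75% → €12.42
Tax on household furniture = €16.82 + €56.77 + €12.42 = €86.01

€86.01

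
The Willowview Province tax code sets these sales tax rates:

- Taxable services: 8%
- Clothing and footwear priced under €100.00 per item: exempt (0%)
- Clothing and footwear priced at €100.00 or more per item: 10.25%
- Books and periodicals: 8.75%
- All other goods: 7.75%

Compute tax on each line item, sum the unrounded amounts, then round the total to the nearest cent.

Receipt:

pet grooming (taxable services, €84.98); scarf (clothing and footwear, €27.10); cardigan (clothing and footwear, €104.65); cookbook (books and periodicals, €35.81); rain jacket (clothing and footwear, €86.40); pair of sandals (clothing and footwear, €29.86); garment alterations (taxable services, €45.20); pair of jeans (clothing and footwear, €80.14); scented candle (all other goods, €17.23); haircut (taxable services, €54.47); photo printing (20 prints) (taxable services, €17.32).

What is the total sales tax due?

Pet grooming €84.98: taxable services → 8% → €6.7984
Scarf €27.10: clothing and footwear, under €100.00 → 0% → €0.00
Cardigan €104.65: clothing and footwear, €100.00 or more → 10.25% → €10.726625
Cookbook €35.81: books and periodicals → 8.75% → €3.133375
Rain jacket €86.40: clothing and footwear, under €100.00 → 0% → €0.00
Pair of sandals €29.86: clothing and footwear, under €100.00 → 0% → €0.00
Garment alterations €45.20: taxable services → 8% → €3.616
Pair of jeans €80.14: clothing and footwear, under €100.00 → 0% → €0.00
Scented candle €17.23: all other goods → 7.75% → €1.335325
Haircut €54.47: taxable services → 8% → €4.3576
Photo printing (20 prints) €17.32: taxable services → 8% → €1.3856
Unrounded tax sum = €31.352925 → €31.35

€31.35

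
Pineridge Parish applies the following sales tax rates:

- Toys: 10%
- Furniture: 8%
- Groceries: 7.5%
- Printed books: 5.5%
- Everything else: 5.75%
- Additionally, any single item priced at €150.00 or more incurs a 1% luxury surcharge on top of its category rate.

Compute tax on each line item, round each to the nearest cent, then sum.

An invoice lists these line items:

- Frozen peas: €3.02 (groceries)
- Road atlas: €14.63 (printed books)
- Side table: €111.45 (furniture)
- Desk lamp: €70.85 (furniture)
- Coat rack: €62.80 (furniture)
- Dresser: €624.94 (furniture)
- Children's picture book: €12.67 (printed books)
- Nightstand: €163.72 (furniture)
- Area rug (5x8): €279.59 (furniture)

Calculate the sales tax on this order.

Frozen peas €3.02: groceries → 7.5% → €0.23
Road atlas €14.63: printed books → 5.5% → €0.80
Side table €111.45: furniture → 8% → €8.92
Desk lamp €70.85: furniture → 8% → €5.67
Coat rack €62.80: furniture → 8% → €5.02
Dresser €624.94: furniture → 8% + 1% surcharge = 9% → €56.24
Children's picture book €12.67: printed books → 5.5% → €0.70
Nightstand €163.72: furniture → 8% + 1% surcharge = 9% → €14.73
Area rug (5x8) €279.59: furniture → 8% + 1% surcharge = 9% → €25.16
Total tax = €0.23 + €0.80 + €8.92 + €5.67 + €5.02 + €56.24 + €0.70 + €14.73 + €25.16 = €117.47

€117.47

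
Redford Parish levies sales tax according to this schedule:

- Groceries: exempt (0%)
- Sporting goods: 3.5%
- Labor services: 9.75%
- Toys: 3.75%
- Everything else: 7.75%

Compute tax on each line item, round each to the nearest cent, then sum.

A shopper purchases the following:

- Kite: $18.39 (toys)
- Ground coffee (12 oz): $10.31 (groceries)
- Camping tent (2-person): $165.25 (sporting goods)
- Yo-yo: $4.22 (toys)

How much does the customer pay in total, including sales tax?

Kite $18.39: toys → 3.75% → $0.69
Ground coffee (12 oz) $10.31: groceries → 0% → $0.00
Camping tent (2-person) $165.25: sporting goods → 3.5% → $5.78
Yo-yo $4.22: toys → 3.75% → $0.16
Subtotal = $198.17; tax = $6.63; total due = $204.80

$204.80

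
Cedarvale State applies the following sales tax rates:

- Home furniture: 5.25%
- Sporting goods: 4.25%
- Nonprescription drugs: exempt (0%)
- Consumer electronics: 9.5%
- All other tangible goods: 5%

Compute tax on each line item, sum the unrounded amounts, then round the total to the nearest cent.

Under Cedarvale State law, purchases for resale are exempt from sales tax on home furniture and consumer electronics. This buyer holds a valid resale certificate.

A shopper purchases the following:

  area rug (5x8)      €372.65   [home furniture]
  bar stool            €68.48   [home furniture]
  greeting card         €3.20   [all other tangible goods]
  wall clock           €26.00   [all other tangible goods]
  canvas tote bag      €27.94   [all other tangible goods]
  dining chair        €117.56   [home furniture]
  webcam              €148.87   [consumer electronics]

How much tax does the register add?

Area rug (5x8) €372.65: home furniture, buyer-exempt → 0% → €0.00
Bar stool €68.48: home furniture, buyer-exempt → 0% → €0.00
Greeting card €3.20: all other tangible goods → 5% → €0.16
Wall clock €26.00: all other tangible goods → 5% → €1.30
Canvas tote bag €27.94: all other tangible goods → 5% → €1.397
Dining chair €117.56: home furniture, buyer-exempt → 0% → €0.00
Webcam €148.87: consumer electronics, buyer-exempt → 0% → €0.00
Unrounded tax sum = €2.857 → €2.86

€2.86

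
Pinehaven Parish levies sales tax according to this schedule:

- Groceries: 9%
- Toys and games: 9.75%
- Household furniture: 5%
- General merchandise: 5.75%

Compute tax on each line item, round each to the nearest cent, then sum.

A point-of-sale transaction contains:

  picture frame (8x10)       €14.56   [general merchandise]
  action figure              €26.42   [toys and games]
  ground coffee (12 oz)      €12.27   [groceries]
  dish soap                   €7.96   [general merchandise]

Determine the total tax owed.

€4.98

Picture frame (8x10) €14.56: general merchandise → 5.75% → €0.84
Action figure €26.42: toys and games → 9.75% → €2.58
Ground coffee (12 oz) €12.27: groceries → 9% → €1.10
Dish soap €7.96: general merchandise → 5.75% → €0.46
Total tax = €0.84 + €2.58 + €1.10 + €0.46 = €4.98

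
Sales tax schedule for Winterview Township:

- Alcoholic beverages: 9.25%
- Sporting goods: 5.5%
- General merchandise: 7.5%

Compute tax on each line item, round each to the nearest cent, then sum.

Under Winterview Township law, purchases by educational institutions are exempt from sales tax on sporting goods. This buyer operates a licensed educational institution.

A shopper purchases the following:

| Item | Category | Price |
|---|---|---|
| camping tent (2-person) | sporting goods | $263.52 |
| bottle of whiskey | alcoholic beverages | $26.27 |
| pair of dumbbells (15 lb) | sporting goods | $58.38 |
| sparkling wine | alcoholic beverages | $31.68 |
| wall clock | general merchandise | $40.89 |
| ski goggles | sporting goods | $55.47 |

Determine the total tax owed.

Camping tent (2-person) $263.52: sporting goods, buyer-exempt → 0% → $0.00
Bottle of whiskey $26.27: alcoholic beverages → 9.25% → $2.43
Pair of dumbbells (15 lb) $58.38: sporting goods, buyer-exempt → 0% → $0.00
Sparkling wine $31.68: alcoholic beverages → 9.25% → $2.93
Wall clock $40.89: general merchandise → 7.5% → $3.07
Ski goggles $55.47: sporting goods, buyer-exempt → 0% → $0.00
Total tax = $2.43 + $2.93 + $3.07 = $8.43

$8.43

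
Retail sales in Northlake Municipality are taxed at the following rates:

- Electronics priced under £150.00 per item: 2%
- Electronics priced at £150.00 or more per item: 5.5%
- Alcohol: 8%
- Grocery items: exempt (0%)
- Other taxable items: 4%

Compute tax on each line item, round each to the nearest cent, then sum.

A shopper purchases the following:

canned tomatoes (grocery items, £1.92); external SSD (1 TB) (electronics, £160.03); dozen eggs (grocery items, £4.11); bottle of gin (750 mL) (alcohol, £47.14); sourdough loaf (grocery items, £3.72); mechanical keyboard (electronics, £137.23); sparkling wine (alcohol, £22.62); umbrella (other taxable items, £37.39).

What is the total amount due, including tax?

£432.78

Canned tomatoes £1.92: grocery items → 0% → £0.00
External SSD (1 TB) £160.03: electronics, £150.00 or more → 5.5% → £8.80
Dozen eggs £4.11: grocery items → 0% → £0.00
Bottle of gin (750 mL) £47.14: alcohol → 8% → £3.77
Sourdough loaf £3.72: grocery items → 0% → £0.00
Mechanical keyboard £137.23: electronics, under £150.00 → 2% → £2.74
Sparkling wine £22.62: alcohol → 8% → £1.81
Umbrella £37.39: other taxable items → 4% → £1.50
Subtotal = £414.16; tax = £18.62; total due = £432.78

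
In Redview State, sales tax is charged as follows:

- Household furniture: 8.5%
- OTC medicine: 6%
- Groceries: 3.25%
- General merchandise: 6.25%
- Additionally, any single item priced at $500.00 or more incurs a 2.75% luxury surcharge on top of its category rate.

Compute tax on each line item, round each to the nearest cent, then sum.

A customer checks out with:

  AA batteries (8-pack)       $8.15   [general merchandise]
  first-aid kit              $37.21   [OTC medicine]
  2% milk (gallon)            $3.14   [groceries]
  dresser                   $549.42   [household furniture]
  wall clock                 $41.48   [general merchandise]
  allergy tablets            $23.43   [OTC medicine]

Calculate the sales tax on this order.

$68.65

AA batteries (8-pack) $8.15: general merchandise → 6.25% → $0.51
First-aid kit $37.21: OTC medicine → 6% → $2.23
2% milk (gallon) $3.14: groceries → 3.25% → $0.10
Dresser $549.42: household furniture → 8.5% + 2.75% surcharge = 11.25% → $61.81
Wall clock $41.48: general merchandise → 6.25% → $2.59
Allergy tablets $23.43: OTC medicine → 6% → $1.41
Total tax = $0.51 + $2.23 + $0.10 + $61.81 + $2.59 + $1.41 = $68.65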